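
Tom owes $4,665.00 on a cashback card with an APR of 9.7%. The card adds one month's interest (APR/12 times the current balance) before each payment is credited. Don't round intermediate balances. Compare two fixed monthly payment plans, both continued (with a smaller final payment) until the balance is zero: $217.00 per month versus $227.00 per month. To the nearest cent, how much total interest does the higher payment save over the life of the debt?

Monthly rate r = 9.7%/12 = 0.808333% = 0.00808333.
At $217.00/mo: n = ⌈−ln(1 − rB₀/P)/ln(1+r)⌉ = 24 payments (last $154.26); total interest = total paid − $4,665.00 = $480.26.
At $227.00/mo: 23 payments (last $128.37); total interest $457.37.
Interest saved = $480.26 − $457.37 = $22.89.

$22.89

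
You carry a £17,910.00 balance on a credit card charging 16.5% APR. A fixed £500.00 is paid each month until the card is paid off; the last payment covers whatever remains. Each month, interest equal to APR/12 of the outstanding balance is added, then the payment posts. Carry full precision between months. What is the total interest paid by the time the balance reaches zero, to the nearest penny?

£6,925.68

Monthly rate r = 16.5%/12 = 1.375% = 0.01375.
Payoff takes n = ⌈−ln(1 − rB₀/P)/ln(1+r)⌉ = ⌈49.670⌉ = 50 payments; the last is £335.68.
Total paid = 49·£500.00 + £335.68 = £24,835.68.
Total interest = total paid − principal = £24,835.68 − £17,910.00 = £6,925.68.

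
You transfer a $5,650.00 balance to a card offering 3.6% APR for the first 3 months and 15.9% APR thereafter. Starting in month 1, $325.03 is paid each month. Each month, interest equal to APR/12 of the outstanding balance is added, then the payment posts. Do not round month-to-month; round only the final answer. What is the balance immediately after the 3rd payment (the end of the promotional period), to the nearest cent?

$4,722.98

Promo months 1–3 at r₀ = 3.6%/12 = 0.003; months 4+ at r₁ = 15.9%/12 = 0.01325.
After month 3: iterate B ← B·(1+r₀) − $325.03 for 3 months → $4,722.98.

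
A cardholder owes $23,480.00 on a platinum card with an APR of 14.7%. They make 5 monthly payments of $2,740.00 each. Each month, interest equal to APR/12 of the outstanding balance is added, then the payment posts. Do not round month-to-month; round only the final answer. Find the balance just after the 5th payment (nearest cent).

$10,914.03

Monthly rate r = 14.7%/12 = 1.225% = 0.01225.
Each month: B ← B·(1+r) − $2,740.00.
Month 1: interest $287.63; balance after payment $21,027.63.
Month 2: interest $257.59; balance after payment $18,545.22.
Month 3: interest $227.18; balance after payment $16,032.40.
Month 4: interest $196.40; balance after payment $13,488.79.
Month 5: interest $165.24; balance after payment $10,914.03.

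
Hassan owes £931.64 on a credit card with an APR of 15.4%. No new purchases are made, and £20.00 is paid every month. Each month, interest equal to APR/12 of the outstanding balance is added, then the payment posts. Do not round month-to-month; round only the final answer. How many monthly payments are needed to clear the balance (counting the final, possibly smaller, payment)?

Monthly rate r = 15.4%/12 = 1.28333% = 0.0128333.
Recurrence: B ← B·(1+r) − £20.00.
Month 1: interest £11.96; balance after payment £923.60.
Month 2: interest £11.85; balance after payment £915.45.
Closed form: n = −ln(1 − rB₀/P)/ln(1+r) = −ln(0.4022)/ln(1.01283) ≈ 71.427, so the balance reaches zero during payment 72.

72 months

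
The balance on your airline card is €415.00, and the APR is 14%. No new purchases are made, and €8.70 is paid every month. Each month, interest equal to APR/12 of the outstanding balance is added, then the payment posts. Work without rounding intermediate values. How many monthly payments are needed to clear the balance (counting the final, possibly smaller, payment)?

Monthly rate r = 14%/12 = 1.16667% = 0.0116667.
Recurrence: B ← B·(1+r) − €8.70.
Month 1: interest €4.84; balance after payment €411.14.
Month 2: interest €4.80; balance after payment €407.24.
Closed form: n = −ln(1 − rB₀/P)/ln(1+r) = −ln(0.44349)/ln(1.01167) ≈ 70.099, so the balance reaches zero during payment 71.

71 months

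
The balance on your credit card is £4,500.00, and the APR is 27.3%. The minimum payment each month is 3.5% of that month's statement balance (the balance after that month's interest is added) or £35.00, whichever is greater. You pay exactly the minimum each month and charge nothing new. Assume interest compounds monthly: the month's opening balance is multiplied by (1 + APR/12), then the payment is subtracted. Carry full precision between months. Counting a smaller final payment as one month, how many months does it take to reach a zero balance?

162 months

Monthly rate r = 27.3%/12 = 2.275% = 0.02275.
While 3.5% of the post-interest balance exceeds £35.00, each month B ← (B·(1+r))·(1 − 0.035), i.e. B shrinks by the factor (1+r)·0.965 = 0.98695.
This holds for months 1–117. Entering month 118 the balance is £968.14; 3.5% of the post-interest balance is now below £35.00, so the flat £35.00 minimum applies from here.
From month 118 a fixed £35.00 at rate r clears £968.14 in 45 more payments. Total: 117 + 45 = 162 months.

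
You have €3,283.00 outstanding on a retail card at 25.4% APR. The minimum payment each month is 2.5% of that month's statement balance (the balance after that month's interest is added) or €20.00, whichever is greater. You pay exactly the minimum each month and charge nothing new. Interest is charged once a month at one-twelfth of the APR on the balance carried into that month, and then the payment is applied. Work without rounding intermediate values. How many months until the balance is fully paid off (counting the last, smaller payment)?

413 months

Monthly rate r = 25.4%/12 = 2.11667% = 0.0211667.
While 2.5% of the post-interest balance exceeds €20.00, each month B ← (B·(1+r))·(1 − 0.025), i.e. B shrinks by the factor (1+r)·0.975 = 0.99564.
This holds for months 1–328. Entering month 329 the balance is €782.49; 2.5% of the post-interest balance is now below €20.00, so the flat €20.00 minimum applies from here.
From month 329 a fixed €20.00 at rate r clears €782.49 in 85 more payments. Total: 328 + 85 = 413 months.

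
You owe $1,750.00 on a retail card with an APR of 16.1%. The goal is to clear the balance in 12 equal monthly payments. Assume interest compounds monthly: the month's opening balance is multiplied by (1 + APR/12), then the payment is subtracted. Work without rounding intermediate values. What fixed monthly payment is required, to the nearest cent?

$158.86

Monthly rate r = 16.1%/12 = 1.34167% = 0.0134167.
Level-payment amortization: P = B₀·r / (1 − (1+r)^(−n)) = 1750.00·0.0134167 / (1 − 1.01342^(−12)).
Denominator 1 − (1+r)^(−12) = 0.147796152.
P = 23.4792 / 0.147796152 ≈ 158.86.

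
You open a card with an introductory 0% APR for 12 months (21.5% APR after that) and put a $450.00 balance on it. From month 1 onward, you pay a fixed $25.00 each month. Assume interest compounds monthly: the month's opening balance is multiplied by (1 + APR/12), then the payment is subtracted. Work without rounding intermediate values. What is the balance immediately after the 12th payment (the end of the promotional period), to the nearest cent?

$150.00

Promo months 1–12 at r₀ = 0%/12 = 0; months 13+ at r₁ = 21.5%/12 = 0.0179167.
After month 12 (no interest yet): B = $450.00 − 12·$25.00 = $150.00.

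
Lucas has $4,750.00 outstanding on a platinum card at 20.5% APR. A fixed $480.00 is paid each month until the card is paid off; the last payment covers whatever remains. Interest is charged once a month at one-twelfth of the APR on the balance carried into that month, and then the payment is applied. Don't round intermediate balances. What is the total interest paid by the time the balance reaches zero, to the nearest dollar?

$498

Monthly rate r = 20.5%/12 = 1.70833% = 0.0170833.
Payoff takes n = ⌈−ln(1 − rB₀/P)/ln(1+r)⌉ = ⌈10.933⌉ = 11 payments; the last is $447.97.
Total paid = 10·$480.00 + $447.97 = $5,247.97.
Total interest = total paid − principal = $5,247.97 − $4,750.00 = $497.97.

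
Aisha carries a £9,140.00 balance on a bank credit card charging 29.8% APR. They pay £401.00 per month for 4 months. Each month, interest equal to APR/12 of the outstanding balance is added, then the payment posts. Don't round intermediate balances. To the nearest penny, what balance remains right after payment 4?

£8,417.55

Monthly rate r = 29.8%/12 = 2.48333% = 0.0248333.
Each month: B ← B·(1+r) − £401.00.
Month 1: interest £226.98; balance after payment £8,965.98.
Month 2: interest £222.66; balance after payment £8,787.63.
Month 3: interest £218.23; balance after payment £8,604.86.
Month 4: interest £213.69; balance after payment £8,417.55.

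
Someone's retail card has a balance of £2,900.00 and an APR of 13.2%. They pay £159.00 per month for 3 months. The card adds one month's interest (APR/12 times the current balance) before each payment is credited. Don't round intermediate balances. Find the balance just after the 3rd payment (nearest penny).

Monthly rate r = 13.2%/12 = 1.1% = 0.011.
Each month: B ← B·(1+r) − £159.00.
Month 1: interest £31.90; balance after payment £2,772.90.
Month 2: interest £30.50; balance after payment £2,644.40.
Month 3: interest £29.09; balance after payment £2,514.49.

£2,514.49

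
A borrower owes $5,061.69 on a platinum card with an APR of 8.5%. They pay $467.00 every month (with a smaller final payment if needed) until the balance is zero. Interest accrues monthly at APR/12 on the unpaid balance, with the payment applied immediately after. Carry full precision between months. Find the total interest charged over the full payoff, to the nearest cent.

Monthly rate r = 8.5%/12 = 0.708333% = 0.00708333.
Payoff takes n = ⌈−ln(1 − rB₀/P)/ln(1+r)⌉ = ⌈11.317⌉ = 12 payments; the last is $148.54.
Total paid = 11·$467.00 + $148.54 = $5,285.54.
Total interest = total paid − principal = $5,285.54 − $5,061.69 = $223.85.

$223.85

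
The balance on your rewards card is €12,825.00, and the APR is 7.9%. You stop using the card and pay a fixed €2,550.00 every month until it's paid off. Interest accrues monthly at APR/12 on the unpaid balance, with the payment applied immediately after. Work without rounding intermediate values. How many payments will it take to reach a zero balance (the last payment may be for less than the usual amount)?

Monthly rate r = 7.9%/12 = 0.658333% = 0.00658333.
Recurrence: B ← B·(1+r) − €2,550.00.
Month 1: interest €84.43; balance after payment €10,359.43.
Month 2: interest €68.20; balance after payment €7,877.63.
Month 3: interest €51.86; balance after payment €5,379.49.
Month 4: interest €35.41; balance after payment €2,864.91.
Month 5: interest €18.86; balance after payment €333.77.
Month 6: interest €2.20; balance after payment €0.00.

6 payments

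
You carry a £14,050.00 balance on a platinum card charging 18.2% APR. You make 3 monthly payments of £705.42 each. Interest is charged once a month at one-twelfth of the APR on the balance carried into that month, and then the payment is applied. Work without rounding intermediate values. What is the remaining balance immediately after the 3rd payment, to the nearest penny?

£12,550.50

Monthly rate r = 18.2%/12 = 1.51667% = 0.0151667.
Each month: B ← B·(1+r) − £705.42.
Month 1: interest £213.09; balance after payment £13,557.67.
Month 2: interest £205.62; balance after payment £13,057.88.
Month 3: interest £198.04; balance after payment £12,550.50.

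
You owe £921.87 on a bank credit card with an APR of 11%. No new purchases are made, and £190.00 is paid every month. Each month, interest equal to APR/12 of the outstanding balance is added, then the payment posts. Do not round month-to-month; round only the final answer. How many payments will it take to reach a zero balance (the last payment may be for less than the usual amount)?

Monthly rate r = 11%/12 = 0.916667% = 0.00916667.
Recurrence: B ← B·(1+r) − £190.00.
Month 1: interest £8.45; balance after payment £740.32.
Month 2: interest £6.79; balance after payment £557.11.
Month 3: interest £5.11; balance after payment £372.21.
Month 4: interest £3.41; balance after payment £185.63.
Month 5: interest £1.70; balance after payment £0.00.

5 payments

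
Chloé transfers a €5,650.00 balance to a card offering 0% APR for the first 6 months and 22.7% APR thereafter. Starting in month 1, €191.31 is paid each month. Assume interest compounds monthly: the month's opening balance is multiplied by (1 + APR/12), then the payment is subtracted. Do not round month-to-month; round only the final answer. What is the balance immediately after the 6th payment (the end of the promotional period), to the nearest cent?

€4,502.14

Promo months 1–6 at r₀ = 0%/12 = 0; months 7+ at r₁ = 22.7%/12 = 0.0189167.
After month 6 (no interest yet): B = €5,650.00 − 6·€191.31 = €4,502.14.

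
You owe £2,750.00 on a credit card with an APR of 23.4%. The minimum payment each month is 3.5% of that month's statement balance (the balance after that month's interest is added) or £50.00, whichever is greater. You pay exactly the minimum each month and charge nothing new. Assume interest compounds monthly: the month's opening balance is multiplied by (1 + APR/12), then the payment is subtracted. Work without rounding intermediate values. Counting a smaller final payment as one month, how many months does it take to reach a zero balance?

Monthly rate r = 23.4%/12 = 1.95% = 0.0195.
While 3.5% of the post-interest balance exceeds £50.00, each month B ← (B·(1+r))·(1 − 0.035), i.e. B shrinks by the factor (1+r)·0.965 = 0.98382.
This holds for months 1–42. Entering month 43 the balance is £1,385.94; 3.5% of the post-interest balance is now below £50.00, so the flat £50.00 minimum applies from here.
From month 43 a fixed £50.00 at rate r clears £1,385.94 in 41 more payments. Total: 42 + 41 = 83 months.

83 months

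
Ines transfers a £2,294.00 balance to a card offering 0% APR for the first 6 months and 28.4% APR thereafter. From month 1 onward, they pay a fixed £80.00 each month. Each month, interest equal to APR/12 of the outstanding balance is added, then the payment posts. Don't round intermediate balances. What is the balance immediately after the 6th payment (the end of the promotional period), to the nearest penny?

Promo months 1–6 at r₀ = 0%/12 = 0; months 7+ at r₁ = 28.4%/12 = 0.0236667.
After month 6 (no interest yet): B = £2,294.00 − 6·£80.00 = £1,814.00.

£1,814.00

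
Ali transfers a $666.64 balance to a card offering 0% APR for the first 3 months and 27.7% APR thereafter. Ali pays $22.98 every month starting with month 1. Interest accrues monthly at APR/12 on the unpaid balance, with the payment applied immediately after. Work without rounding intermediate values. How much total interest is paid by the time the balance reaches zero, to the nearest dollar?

$326

Promo months 1–3 at r₀ = 0%/12 = 0; months 4+ at r₁ = 27.7%/12 = 0.0230833.
After month 3 (no interest yet): B = $666.64 − 3·$22.98 = $597.70.
Then at r₁ with $22.98/mo: n₂ = −ln(1 − r₁·B/P)/ln(1+r₁) ≈ 40.19 → 41 more payments.
Total paid = 43·$22.98 + $4.49 = $992.63; interest = $992.63 − $666.64 = $325.99.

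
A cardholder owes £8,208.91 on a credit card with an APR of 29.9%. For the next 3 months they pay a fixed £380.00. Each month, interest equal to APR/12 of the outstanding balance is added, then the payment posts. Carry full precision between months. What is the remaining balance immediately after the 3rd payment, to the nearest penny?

Monthly rate r = 29.9%/12 = 2.49167% = 0.0249167.
Each month: B ← B·(1+r) − £380.00.
Month 1: interest £204.54; balance after payment £8,033.45.
Month 2: interest £200.17; balance after payment £7,853.62.
Month 3: interest £195.69; balance after payment £7,669.30.

£7,669.30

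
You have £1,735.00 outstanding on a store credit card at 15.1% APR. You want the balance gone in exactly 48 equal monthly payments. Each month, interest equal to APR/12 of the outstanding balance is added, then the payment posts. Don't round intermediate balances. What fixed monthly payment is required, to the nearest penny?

Monthly rate r = 15.1%/12 = 1.25833% = 0.0125833.
Level-payment amortization: P = B₀·r / (1 − (1+r)^(−n)) = 1735.00·0.0125833 / (1 − 1.01258^(−48)).
Denominator 1 − (1+r)^(−48) = 0.451315352.
P = 21.8321 / 0.451315352 ≈ 48.37.

£48.37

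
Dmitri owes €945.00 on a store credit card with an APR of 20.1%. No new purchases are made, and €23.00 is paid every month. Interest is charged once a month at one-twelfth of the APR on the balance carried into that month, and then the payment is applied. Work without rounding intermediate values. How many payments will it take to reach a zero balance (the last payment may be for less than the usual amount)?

Monthly rate r = 20.1%/12 = 1.675% = 0.01675.
Recurrence: B ← B·(1+r) − €23.00.
Month 1: interest €15.83; balance after payment €937.83.
Month 2: interest €15.71; balance after payment €930.54.
Closed form: n = −ln(1 − rB₀/P)/ln(1+r) = −ln(0.31179)/ln(1.01675) ≈ 70.158, so the balance reaches zero during payment 71.

71 payments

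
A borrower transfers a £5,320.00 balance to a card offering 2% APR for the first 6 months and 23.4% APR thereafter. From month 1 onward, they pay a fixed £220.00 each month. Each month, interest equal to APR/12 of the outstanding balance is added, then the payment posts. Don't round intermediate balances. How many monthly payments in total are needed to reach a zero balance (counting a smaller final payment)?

Promo months 1–6 at r₀ = 2%/12 = 0.00166667; months 7+ at r₁ = 23.4%/12 = 0.0195.
After month 6: iterate B ← B·(1+r₀) − £220.00 for 6 months → £4,047.91.
Then at r₁ with £220.00/mo: n₂ = −ln(1 − r₁·B/P)/ln(1+r₁) ≈ 23.01 → 24 more payments.

30 months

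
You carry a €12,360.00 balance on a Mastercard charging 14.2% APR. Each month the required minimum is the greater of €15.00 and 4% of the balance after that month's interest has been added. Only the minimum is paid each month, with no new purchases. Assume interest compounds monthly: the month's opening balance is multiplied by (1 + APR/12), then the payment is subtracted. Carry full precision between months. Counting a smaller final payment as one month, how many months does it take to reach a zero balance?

Monthly rate r = 14.2%/12 = 1.18333% = 0.0118333.
While 4% of the post-interest balance exceeds €15.00, each month B ← (B·(1+r))·(1 − 0.04), i.e. B shrinks by the factor (1+r)·0.96 = 0.97136.
This holds for months 1–121. Entering month 122 the balance is €367.30; 4% of the post-interest balance is now below €15.00, so the flat €15.00 minimum applies from here.
From month 122 a fixed €15.00 at rate r clears €367.30 in 30 more payments. Total: 121 + 30 = 151 months.

151 months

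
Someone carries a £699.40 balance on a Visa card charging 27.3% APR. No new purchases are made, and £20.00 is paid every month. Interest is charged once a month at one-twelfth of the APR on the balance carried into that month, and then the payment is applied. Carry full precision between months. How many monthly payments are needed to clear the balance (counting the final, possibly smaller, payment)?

Monthly rate r = 27.3%/12 = 2.275% = 0.02275.
Recurrence: B ← B·(1+r) − £20.00.
Month 1: interest £15.91; balance after payment £695.31.
Month 2: interest £15.82; balance after payment £691.13.
Closed form: n = −ln(1 − rB₀/P)/ln(1+r) = −ln(0.20443)/ln(1.02275) ≈ 70.572, so the balance reaches zero during payment 71.

71 payments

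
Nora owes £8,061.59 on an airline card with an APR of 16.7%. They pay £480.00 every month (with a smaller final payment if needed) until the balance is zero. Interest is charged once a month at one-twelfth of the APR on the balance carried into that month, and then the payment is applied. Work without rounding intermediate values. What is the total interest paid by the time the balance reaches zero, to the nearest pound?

£1,185

Monthly rate r = 16.7%/12 = 1.39167% = 0.0139167.
Payoff takes n = ⌈−ln(1 − rB₀/P)/ln(1+r)⌉ = ⌈19.262⌉ = 20 payments; the last is £126.62.
Total paid = 19·£480.00 + £126.62 = £9,246.62.
Total interest = total paid − principal = £9,246.62 − £8,061.59 = £1,185.03.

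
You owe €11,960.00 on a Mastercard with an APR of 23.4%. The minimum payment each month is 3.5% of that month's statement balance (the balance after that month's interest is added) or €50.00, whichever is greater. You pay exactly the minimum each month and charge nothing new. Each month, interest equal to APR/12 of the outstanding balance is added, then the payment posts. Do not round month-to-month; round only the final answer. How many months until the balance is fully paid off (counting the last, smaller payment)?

Monthly rate r = 23.4%/12 = 1.95% = 0.0195.
While 3.5% of the post-interest balance exceeds €50.00, each month B ← (B·(1+r))·(1 − 0.035), i.e. B shrinks by the factor (1+r)·0.965 = 0.98382.
This holds for months 1–132. Entering month 133 the balance is €1,388.20; 3.5% of the post-interest balance is now below €50.00, so the flat €50.00 minimum applies from here.
From month 133 a fixed €50.00 at rate r clears €1,388.20 in 41 more payments. Total: 132 + 41 = 173 months.

173 months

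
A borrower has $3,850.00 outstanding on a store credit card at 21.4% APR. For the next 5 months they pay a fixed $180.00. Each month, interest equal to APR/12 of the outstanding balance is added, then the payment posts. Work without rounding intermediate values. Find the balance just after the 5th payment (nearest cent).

Monthly rate r = 21.4%/12 = 1.78333% = 0.0178333.
Each month: B ← B·(1+r) − $180.00.
Month 1: interest $68.66; balance after payment $3,738.66.
Month 2: interest $66.67; balance after payment $3,625.33.
Month 3: interest $64.65; balance after payment $3,509.98.
Month 4: interest $62.59; balance after payment $3,392.58.
Month 5: interest $60.50; balance after payment $3,273.08.

$3,273.08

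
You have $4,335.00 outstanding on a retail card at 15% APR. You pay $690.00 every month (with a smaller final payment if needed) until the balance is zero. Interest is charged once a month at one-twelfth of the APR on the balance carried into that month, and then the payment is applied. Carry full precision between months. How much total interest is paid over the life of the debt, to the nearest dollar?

$209

Monthly rate r = 15%/12 = 1.25% = 0.0125.
Payoff takes n = ⌈−ln(1 − rB₀/P)/ln(1+r)⌉ = ⌈6.584⌉ = 7 payments; the last is $403.89.
Total paid = 6·$690.00 + $403.89 = $4,543.89.
Total interest = total paid − principal = $4,543.89 − $4,335.00 = $208.89.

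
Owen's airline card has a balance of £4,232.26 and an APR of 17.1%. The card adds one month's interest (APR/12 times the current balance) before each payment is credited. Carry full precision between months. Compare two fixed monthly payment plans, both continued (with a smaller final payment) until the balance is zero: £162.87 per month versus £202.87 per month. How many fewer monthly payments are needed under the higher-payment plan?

8 fewer payments

Monthly rate r = 17.1%/12 = 1.425% = 0.01425.
At £162.87/mo: n = ⌈−ln(1 − rB₀/P)/ln(1+r)⌉ = 33 payments (last £112.13); total interest = total paid − £4,232.26 = £1,091.71.
At £202.87/mo: 25 payments (last £189.55); total interest £826.17.
Payments saved = 33 − 25 = 8.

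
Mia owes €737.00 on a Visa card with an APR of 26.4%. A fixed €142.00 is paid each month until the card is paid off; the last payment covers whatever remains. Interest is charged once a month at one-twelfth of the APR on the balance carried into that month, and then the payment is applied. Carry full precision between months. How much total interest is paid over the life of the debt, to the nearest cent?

Monthly rate r = 26.4%/12 = 2.2% = 0.022.
Payoff takes n = ⌈−ln(1 − rB₀/P)/ln(1+r)⌉ = ⌈5.572⌉ = 6 payments; the last is €81.54.
Total paid = 5·€142.00 + €81.54 = €791.54.
Total interest = total paid − principal = €791.54 − €737.00 = €54.54.

€54.54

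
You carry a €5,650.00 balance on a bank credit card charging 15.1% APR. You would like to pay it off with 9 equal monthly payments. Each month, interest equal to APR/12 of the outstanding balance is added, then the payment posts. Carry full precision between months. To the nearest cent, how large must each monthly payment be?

Monthly rate r = 15.1%/12 = 1.25833% = 0.0125833.
Level-payment amortization: P = B₀·r / (1 − (1+r)^(−n)) = 5650.00·0.0125833 / (1 − 1.01258^(−9)).
Denominator 1 − (1+r)^(−9) = 0.106441425.
P = 71.0958 / 0.106441425 ≈ 667.93.

€667.93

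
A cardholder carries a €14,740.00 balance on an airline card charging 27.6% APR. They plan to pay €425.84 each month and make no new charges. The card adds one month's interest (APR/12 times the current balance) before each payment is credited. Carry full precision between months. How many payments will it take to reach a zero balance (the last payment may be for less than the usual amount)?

70 months

Monthly rate r = 27.6%/12 = 2.3% = 0.023.
Recurrence: B ← B·(1+r) − €425.84.
Month 1: interest €339.02; balance after payment €14,653.18.
Month 2: interest €337.02; balance after payment €14,564.36.
Closed form: n = −ln(1 − rB₀/P)/ln(1+r) = −ln(0.20388)/ln(1.023) ≈ 69.932, so the balance reaches zero during payment 70.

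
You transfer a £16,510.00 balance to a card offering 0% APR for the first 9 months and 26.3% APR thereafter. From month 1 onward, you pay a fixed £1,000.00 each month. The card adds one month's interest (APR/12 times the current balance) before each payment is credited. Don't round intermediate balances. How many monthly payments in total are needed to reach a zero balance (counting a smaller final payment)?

Promo months 1–9 at r₀ = 0%/12 = 0; months 10+ at r₁ = 26.3%/12 = 0.0219167.
After month 9 (no interest yet): B = £16,510.00 − 9·£1,000.00 = £7,510.00.
Then at r₁ with £1,000.00/mo: n₂ = −ln(1 − r₁·B/P)/ln(1+r₁) ≈ 8.30 → 9 more payments.

18 months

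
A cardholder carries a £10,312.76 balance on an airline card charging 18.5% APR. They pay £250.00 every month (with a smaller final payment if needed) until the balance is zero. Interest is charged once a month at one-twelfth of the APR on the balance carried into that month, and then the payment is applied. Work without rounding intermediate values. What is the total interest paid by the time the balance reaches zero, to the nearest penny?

Monthly rate r = 18.5%/12 = 1.54167% = 0.0154167.
Payoff takes n = ⌈−ln(1 − rB₀/P)/ln(1+r)⌉ = ⌈66.048⌉ = 67 payments; the last is £12.14.
Total paid = 66·£250.00 + £12.14 = £16,512.14.
Total interest = total paid − principal = £16,512.14 − £10,312.76 = £6,199.38.

£6,199.38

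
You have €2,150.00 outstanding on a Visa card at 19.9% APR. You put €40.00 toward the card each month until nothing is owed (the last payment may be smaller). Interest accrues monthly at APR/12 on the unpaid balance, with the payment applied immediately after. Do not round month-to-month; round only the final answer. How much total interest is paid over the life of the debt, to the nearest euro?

€3,248

Monthly rate r = 19.9%/12 = 1.65833% = 0.0165833.
Payoff takes n = ⌈−ln(1 − rB₀/P)/ln(1+r)⌉ = ⌈134.956⌉ = 135 payments; the last is €38.24.
Total paid = 134·€40.00 + €38.24 = €5,398.24.
Total interest = total paid − principal = €5,398.24 − €2,150.00 = €3,248.24.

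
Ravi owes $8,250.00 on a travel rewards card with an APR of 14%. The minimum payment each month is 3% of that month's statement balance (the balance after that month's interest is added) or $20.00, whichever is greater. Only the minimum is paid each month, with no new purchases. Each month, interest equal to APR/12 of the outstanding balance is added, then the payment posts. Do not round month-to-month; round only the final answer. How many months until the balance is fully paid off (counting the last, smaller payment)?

176 months

Monthly rate r = 14%/12 = 1.16667% = 0.0116667.
While 3% of the post-interest balance exceeds $20.00, each month B ← (B·(1+r))·(1 − 0.03), i.e. B shrinks by the factor (1+r)·0.97 = 0.98132.
This holds for months 1–135. Entering month 136 the balance is $646.68; 3% of the post-interest balance is now below $20.00, so the flat $20.00 minimum applies from here.
From month 136 a fixed $20.00 at rate r clears $646.68 in 41 more payments. Total: 135 + 41 = 176 months.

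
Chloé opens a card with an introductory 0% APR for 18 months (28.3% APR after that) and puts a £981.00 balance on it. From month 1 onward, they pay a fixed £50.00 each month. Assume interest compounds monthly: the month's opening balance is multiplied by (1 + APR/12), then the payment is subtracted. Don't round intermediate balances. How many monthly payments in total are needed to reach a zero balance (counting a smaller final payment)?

20 months

Promo months 1–18 at r₀ = 0%/12 = 0; months 19+ at r₁ = 28.3%/12 = 0.0235833.
After month 18 (no interest yet): B = £981.00 − 18·£50.00 = £81.00.
Then at r₁ with £50.00/mo: n₂ = −ln(1 − r₁·B/P)/ln(1+r₁) ≈ 1.67 → 2 more payments.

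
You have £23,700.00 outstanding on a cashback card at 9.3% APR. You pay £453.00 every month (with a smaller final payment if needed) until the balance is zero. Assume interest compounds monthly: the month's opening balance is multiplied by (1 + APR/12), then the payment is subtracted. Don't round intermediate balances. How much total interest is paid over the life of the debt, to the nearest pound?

Monthly rate r = 9.3%/12 = 0.775% = 0.00775.
Payoff takes n = ⌈−ln(1 − rB₀/P)/ln(1+r)⌉ = ⌈67.353⌉ = 68 payments; the last is £160.30.
Total paid = 67·£453.00 + £160.30 = £30,511.30.
Total interest = total paid − principal = £30,511.30 − £23,700.00 = £6,811.30.

£6,811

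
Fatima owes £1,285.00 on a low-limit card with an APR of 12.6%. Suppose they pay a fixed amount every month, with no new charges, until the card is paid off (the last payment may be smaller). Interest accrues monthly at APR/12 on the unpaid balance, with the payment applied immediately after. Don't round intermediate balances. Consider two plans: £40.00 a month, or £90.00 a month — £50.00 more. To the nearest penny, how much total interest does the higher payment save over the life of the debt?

Monthly rate r = 12.6%/12 = 1.05% = 0.0105.
At £40.00/mo: n = ⌈−ln(1 − rB₀/P)/ln(1+r)⌉ = 40 payments (last £15.70); total interest = total paid − £1,285.00 = £290.70.
At £90.00/mo: 16 payments (last £49.59); total interest £114.59.
Interest saved = £290.70 − £114.59 = £176.11.

£176.11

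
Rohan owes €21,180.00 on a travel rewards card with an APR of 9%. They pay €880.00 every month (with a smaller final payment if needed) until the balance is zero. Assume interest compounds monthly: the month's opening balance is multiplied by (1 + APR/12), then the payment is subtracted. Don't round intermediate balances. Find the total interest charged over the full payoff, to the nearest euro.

Monthly rate r = 9%/12 = 0.75% = 0.0075.
Payoff takes n = ⌈−ln(1 − rB₀/P)/ln(1+r)⌉ = ⌈26.643⌉ = 27 payments; the last is €566.34.
Total paid = 26·€880.00 + €566.34 = €23,446.34.
Total interest = total paid − principal = €23,446.34 − €21,180.00 = €2,266.34.

€2,266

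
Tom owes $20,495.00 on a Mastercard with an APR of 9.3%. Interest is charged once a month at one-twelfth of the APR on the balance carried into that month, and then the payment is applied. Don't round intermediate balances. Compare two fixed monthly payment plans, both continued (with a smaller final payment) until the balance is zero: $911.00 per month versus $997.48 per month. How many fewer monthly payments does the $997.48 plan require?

Monthly rate r = 9.3%/12 = 0.775% = 0.00775.
At $911.00/mo: n = ⌈−ln(1 − rB₀/P)/ln(1+r)⌉ = 25 payments (last $744.64); total interest = total paid − $20,495.00 = $2,113.64.
At $997.48/mo: 23 payments (last $466.53); total interest $1,916.09.
Payments saved = 25 − 23 = 2.

2 fewer payments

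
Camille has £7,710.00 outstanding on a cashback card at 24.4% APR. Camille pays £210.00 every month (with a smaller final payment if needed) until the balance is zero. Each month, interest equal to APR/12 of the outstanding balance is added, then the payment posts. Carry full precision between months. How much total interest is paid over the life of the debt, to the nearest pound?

£6,609

Monthly rate r = 24.4%/12 = 2.03333% = 0.0203333.
Payoff takes n = ⌈−ln(1 − rB₀/P)/ln(1+r)⌉ = ⌈68.183⌉ = 69 payments; the last is £38.79.
Total paid = 68·£210.00 + £38.79 = £14,318.79.
Total interest = total paid − principal = £14,318.79 − £7,710.00 = £6,608.79.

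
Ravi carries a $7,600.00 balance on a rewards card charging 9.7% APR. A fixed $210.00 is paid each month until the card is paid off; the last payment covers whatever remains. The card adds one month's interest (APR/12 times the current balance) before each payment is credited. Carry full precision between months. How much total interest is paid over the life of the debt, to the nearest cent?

$1,427.08

Monthly rate r = 9.7%/12 = 0.808333% = 0.00808333.
Payoff takes n = ⌈−ln(1 − rB₀/P)/ln(1+r)⌉ = ⌈42.986⌉ = 43 payments; the last is $207.08.
Total paid = 42·$210.00 + $207.08 = $9,027.08.
Total interest = total paid − principal = $9,027.08 − $7,600.00 = $1,427.08.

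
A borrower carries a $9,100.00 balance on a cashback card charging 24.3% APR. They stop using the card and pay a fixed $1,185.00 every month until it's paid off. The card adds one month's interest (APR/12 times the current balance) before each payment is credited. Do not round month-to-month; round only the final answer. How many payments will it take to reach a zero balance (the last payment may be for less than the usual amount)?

9 months

Monthly rate r = 24.3%/12 = 2.025% = 0.02025.
Recurrence: B ← B·(1+r) − $1,185.00.
Month 1: interest $184.28; balance after payment $8,099.27.
Month 2: interest $164.01; balance after payment $7,078.29.
Closed form: n = −ln(1 − rB₀/P)/ln(1+r) = −ln(0.84449)/ln(1.02025) ≈ 8.431, so the balance reaches zero during payment 9.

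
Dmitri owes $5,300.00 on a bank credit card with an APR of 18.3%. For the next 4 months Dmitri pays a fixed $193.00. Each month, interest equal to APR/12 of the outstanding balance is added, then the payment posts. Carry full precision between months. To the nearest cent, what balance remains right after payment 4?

Monthly rate r = 18.3%/12 = 1.525% = 0.01525.
Each month: B ← B·(1+r) − $193.00.
Month 1: interest $80.83; balance after payment $5,187.82.
Month 2: interest $79.11; balance after payment $5,073.94.
Month 3: interest $77.38; balance after payment $4,958.32.
Month 4: interest $75.61; balance after payment $4,840.93.

$4,840.93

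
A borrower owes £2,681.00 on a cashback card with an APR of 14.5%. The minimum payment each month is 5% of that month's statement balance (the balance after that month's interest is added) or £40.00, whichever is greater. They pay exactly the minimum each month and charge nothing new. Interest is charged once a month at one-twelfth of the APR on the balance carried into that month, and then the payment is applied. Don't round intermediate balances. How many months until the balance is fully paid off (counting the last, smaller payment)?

Monthly rate r = 14.5%/12 = 1.20833% = 0.0120833.
While 5% of the post-interest balance exceeds £40.00, each month B ← (B·(1+r))·(1 − 0.05), i.e. B shrinks by the factor (1+r)·0.95 = 0.96148.
This holds for months 1–32. Entering month 33 the balance is £762.73; 5% of the post-interest balance is now below £40.00, so the flat £40.00 minimum applies from here.
From month 33 a fixed £40.00 at rate r clears £762.73 in 22 more payments. Total: 32 + 22 = 54 months.

54 months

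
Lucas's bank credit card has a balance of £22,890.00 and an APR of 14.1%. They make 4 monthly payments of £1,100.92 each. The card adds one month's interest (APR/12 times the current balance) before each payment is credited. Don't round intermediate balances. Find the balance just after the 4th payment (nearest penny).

£19,503.04

Monthly rate r = 14.1%/12 = 1.175% = 0.01175.
Each month: B ← B·(1+r) − £1,100.92.
Month 1: interest £268.96; balance after payment £22,058.04.
Month 2: interest £259.18; balance after payment £21,216.30.
Month 3: interest £249.29; balance after payment £20,364.67.
Month 4: interest £239.28; balance after payment £19,503.04.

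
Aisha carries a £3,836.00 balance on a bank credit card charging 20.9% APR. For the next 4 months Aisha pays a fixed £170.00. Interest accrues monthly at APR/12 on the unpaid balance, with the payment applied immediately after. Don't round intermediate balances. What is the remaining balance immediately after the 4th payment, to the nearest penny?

£3,412.33

Monthly rate r = 20.9%/12 = 1.74167% = 0.0174167.
Each month: B ← B·(1+r) − £170.00.
Month 1: interest £66.81; balance after payment £3,732.81.
Month 2: interest £65.01; balance after payment £3,627.82.
Month 3: interest £63.18; balance after payment £3,521.01.
Month 4: interest £61.32; balance after payment £3,412.33.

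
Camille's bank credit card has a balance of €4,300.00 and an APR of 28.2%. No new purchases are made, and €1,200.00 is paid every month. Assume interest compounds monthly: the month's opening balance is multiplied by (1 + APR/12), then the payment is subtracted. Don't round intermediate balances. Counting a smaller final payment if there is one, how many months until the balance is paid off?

Monthly rate r = 28.2%/12 = 2.35% = 0.0235.
Recurrence: B ← B·(1+r) − €1,200.00.
Month 1: interest €101.05; balance after payment €3,201.05.
Month 2: interest €75.22; balance after payment €2,076.27.
Month 3: interest €48.79; balance after payment €925.07.
Month 4: interest €21.74; balance after payment €0.00.

4 months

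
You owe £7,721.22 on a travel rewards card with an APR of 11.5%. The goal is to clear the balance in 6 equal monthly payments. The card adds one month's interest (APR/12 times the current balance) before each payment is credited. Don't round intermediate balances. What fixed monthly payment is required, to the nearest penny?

£1,330.38

Monthly rate r = 11.5%/12 = 0.958333% = 0.00958333.
Level-payment amortization: P = B₀·r / (1 − (1+r)^(−n)) = 7721.22·0.00958333 / (1 − 1.00958^(−6)).
Denominator 1 − (1+r)^(−6) = 0.055619599.
P = 73.995 / 0.055619599 ≈ 1330.38.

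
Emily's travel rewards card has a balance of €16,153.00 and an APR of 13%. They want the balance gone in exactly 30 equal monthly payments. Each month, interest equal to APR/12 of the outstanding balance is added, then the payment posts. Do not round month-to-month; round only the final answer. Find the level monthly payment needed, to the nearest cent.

€633.55

Monthly rate r = 13%/12 = 1.08333% = 0.0108333.
Level-payment amortization: P = B₀·r / (1 − (1+r)^(−n)) = 16153.00·0.0108333 / (1 − 1.01083^(−30)).
Denominator 1 − (1+r)^(−30) = 0.276208705.
P = 174.991 / 0.276208705 ≈ 633.55.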